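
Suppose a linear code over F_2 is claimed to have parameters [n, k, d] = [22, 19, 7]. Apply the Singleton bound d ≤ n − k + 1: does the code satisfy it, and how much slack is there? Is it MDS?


Singleton RHS = n − k + 1 = 4, slack = -3, bound violated (no such code; not MDS).

Singleton bound: d ≤ n − k + 1.
Here n = 22, k = 19, so n − k + 1 = 4.
Given d = 7, check d ≤ 4: NO.
Slack = (n − k + 1) − d = -3.
The slack is negative: d = 7 exceeds n − k + 1 = 4 by 3, so the Singleton bound is violated and no linear [22, 19, 7]_2 code can exist. In particular it is not MDS (MDS requires d = n − k + 1 exactly).
Description: the claimed parameters are [22, 19, 7]_2; such a code would be impossible (violates the Singleton bound).


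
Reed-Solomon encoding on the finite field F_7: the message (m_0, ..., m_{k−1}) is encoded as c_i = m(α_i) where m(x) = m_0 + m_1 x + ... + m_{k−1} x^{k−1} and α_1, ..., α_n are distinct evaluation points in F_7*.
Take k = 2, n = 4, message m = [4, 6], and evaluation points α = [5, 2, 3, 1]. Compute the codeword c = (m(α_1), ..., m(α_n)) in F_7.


c = [6, 2, 1, 3]

Message polynomial: m(x) = 4 + 6·x (mod 7).
For each evaluation point α_i, compute m(α_i) mod 7:
  α_1 = 5: Horner steps 6 → 6, so m(5) = 6.
  α_2 = 2: Horner steps 6 → 2, so m(2) = 2.
  α_3 = 3: Horner steps 6 → 1, so m(3) = 1.
  α_4 = 1: Horner steps 6 → 3, so m(1) = 3.
Codeword c = [6, 2, 1, 3] ∈ F_7^4.


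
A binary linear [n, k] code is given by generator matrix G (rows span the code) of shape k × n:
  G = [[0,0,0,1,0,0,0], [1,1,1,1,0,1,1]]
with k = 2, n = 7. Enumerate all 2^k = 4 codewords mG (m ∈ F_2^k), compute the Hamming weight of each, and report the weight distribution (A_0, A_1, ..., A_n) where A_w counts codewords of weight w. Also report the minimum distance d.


Weight distribution: A_0 = 1, A_1 = 1, A_5 = 1, A_6 = 1. Minimum distance d = 1.

Enumerate all 2^2 = 4 messages m ∈ F_2^2.
For each, compute codeword c = mG in F_2^7, then tally its weight.
  m = 00 → c = 0000000, weight = 0.
  m = 10 → c = 0001000, weight = 1.
  m = 01 → c = 1111011, weight = 6.
  m = 11 → c = 1110011, weight = 5.
Tally weights:
  weight 0: 1 codewords.
  weight 1: 1 codewords.
  weight 5: 1 codewords.
  weight 6: 1 codewords.
Minimum distance d = smallest w > 0 with A_w > 0 = 1.
Sanity: Σ A_w = 4 = 2^2 = 4 ✓.


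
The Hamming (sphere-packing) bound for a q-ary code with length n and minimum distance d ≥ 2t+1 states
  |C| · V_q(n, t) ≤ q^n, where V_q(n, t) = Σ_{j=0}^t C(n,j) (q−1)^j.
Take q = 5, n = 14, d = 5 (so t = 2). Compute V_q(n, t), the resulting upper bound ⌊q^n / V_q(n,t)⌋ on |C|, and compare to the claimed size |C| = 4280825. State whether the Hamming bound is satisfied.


V_q(n, t) = 1513, q^n = 6103515625, Hamming bound = 4034048, |C| = 4280825 > bound (violated).

Step 1: Compute V_q(n, t) = Σ_{j=0}^2 C(n, j) (q−1)^j.
  j = 0: C(14,0)·(4)^0 = 1·1 = 1.
  j = 1: C(14,1)·(4)^1 = 14·4 = 56.
  j = 2: C(14,2)·(4)^2 = 91·16 = 1456.
  V_q(n, t) = 1 + 56 + 1456 = 1513.
Step 2: q^n = 5^14 = 6103515625.
Step 3: Hamming bound ⌊q^n / V_q(n,t)⌋ = ⌊6103515625/1513⌋ = 4034048.
Step 4: Compare |C| = 4280825 to 4034048: violated.
The claimed |C| lies above the Hamming bound, so no 5-ary code of length 14 with d ≥ 5 can have 4280825 codewords.


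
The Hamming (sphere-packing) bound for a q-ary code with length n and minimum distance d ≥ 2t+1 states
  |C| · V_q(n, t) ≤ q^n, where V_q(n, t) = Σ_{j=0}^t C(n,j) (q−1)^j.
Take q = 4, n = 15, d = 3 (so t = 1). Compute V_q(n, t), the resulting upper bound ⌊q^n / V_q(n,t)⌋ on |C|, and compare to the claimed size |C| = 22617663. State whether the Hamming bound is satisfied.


V_q(n, t) = 46, q^n = 1073741824, Hamming bound = 23342213, |C| = 22617663 ≤ bound (satisfied).

Step 1: Compute V_q(n, t) = Σ_{j=0}^1 C(n, j) (q−1)^j.
  j = 0: C(15,0)·(3)^0 = 1·1 = 1.
  j = 1: C(15,1)·(3)^1 = 15·3 = 45.
  V_q(n, t) = 1 + 45 = 46.
Step 2: q^n = 4^15 = 1073741824.
Step 3: Hamming bound ⌊q^n / V_q(n,t)⌋ = ⌊1073741824/46⌋ = 23342213.
Step 4: Compare |C| = 22617663 to 23342213: satisfied.
The claimed |C| lies below the Hamming bound.


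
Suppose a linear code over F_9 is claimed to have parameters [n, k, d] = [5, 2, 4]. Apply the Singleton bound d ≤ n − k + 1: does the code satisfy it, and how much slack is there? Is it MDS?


Singleton RHS = n − k + 1 = 4, slack = 0, bound satisfied, MDS.

Singleton bound: d ≤ n − k + 1.
Here n = 5, k = 2, so n − k + 1 = 4.
Given d = 4, check d ≤ 4: YES.
Slack = (n − k + 1) − d = 0.
The code is MDS (slack = 0).
Description: the claimed parameters are [5, 2, 4]_9; such a code would be MDS (meets Singleton bound).


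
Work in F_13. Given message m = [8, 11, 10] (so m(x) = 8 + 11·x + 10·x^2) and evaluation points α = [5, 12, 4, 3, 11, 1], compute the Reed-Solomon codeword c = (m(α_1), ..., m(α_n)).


c = [1, 7, 4, 1, 0, 3]

Message polynomial: m(x) = 8 + 11·x + 10·x^2 (mod 13).
For each evaluation point α_i, compute m(α_i) mod 13:
  α_1 = 5: Horner steps 10 → 9 → 1, so m(5) = 1.
  α_2 = 12: Horner steps 10 → 1 → 7, so m(12) = 7.
  α_3 = 4: Horner steps 10 → 12 → 4, so m(4) = 4.
  α_4 = 3: Horner steps 10 → 2 → 1, so m(3) = 1.
  α_5 = 11: Horner steps 10 → 4 → 0, so m(11) = 0.
  α_6 = 1: Horner steps 10 → 8 → 3, so m(1) = 3.
Codeword c = [1, 7, 4, 1, 0, 3] ∈ F_13^6.


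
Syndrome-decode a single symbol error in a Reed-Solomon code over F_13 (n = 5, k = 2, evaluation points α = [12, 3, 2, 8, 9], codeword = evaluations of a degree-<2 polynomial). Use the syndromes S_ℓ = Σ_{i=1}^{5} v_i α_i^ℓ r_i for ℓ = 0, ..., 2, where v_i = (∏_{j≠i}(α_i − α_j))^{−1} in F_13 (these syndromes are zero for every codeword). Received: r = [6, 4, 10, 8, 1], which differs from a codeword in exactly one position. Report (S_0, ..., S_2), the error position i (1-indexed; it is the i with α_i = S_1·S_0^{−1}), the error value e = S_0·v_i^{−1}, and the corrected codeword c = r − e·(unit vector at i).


S = (3, 6, 12), error at position 3, error magnitude e = 12, c = [6, 4, 11, 8, 1].

Step 1: column multipliers v_i = (∏_{j≠i}(α_i − α_j))^{−1} mod 13.
  i = 1 (α = 12): (12−3)(12−2)(12−8)(12−9) = 9·10·4·3 = 1080 ≡ 1, so v_1 = 1^{−1} = 1 (mod 13).
  i = 2 (α = 3): (3−12)(3−2)(3−8)(3−9) = (−9)·1·(−5)·(−6) = −270 ≡ 3, so v_2 = 3^{−1} = 9 (mod 13).
  i = 3 (α = 2): (2−12)(2−3)(2−8)(2−9) = (−10)·(−1)·(−6)·(−7) = 420 ≡ 4, so v_3 = 4^{−1} = 10 (mod 13).
  i = 4 (α = 8): (8−12)(8−3)(8−2)(8−9) = (−4)·5·6·(−1) = 120 ≡ 3, so v_4 = 3^{−1} = 9 (mod 13).
  i = 5 (α = 9): (9−12)(9−3)(9−2)(9−8) = (−3)·6·7·1 = −126 ≡ 4, so v_5 = 4^{−1} = 10 (mod 13).
  v = [1, 9, 10, 9, 10].
Step 2: syndromes of r = [6, 4, 10, 8, 1] (all sums mod 13).
  S_0 = Σ v_i r_i = 1·6 + 9·4 + 10·10 + 9·8 + 10·1 = 224 ≡ 3.
  S_1 = Σ v_i α_i r_i = 1·12·6 + 9·3·4 + 10·2·10 + 9·8·8 + 10·9·1 = 1046 ≡ 6.
  α_i^2 mod 13 = [1, 9, 4, 12, 3].
  S_2 = Σ v_i α_i^2 r_i = 1·1·6 + 9·9·4 + 10·4·10 + 9·12·8 + 10·3·1 = 1624 ≡ 12.
  S = (3, 6, 12) ≠ 0, so r is not a codeword (an error is present).
Step 3: locate the error. For a single error e at position i, S_ℓ = v_i·e·α_i^ℓ, so α_err = S_1/S_0.
  S_0^{−1} = 3^{−1} = 9 (mod 13), so α_err = 6·9 = 54 ≡ 2 = α_3. Error position i = 3.
  Consistency check: S_2/S_1 = 12·11 = 132 ≡ 2 = α_err ✓ (single-error assumption holds).
Step 4: error magnitude e = S_0/v_3 = S_0·∏_{j≠3}(α_3 − α_j) = 3·4 = 12 ≡ 12 (mod 13).
Step 5: correct position 3: c_3 = r_3 − e = 10 − 12 ≡ 11 (mod 13). Hence c = [6, 4, 11, 8, 1].
  Check: interpolating c through the α_i gives m(x) = 12 + 6·x (degree < 2) with m(α_i) = c_i for every i, so c is indeed a codeword.


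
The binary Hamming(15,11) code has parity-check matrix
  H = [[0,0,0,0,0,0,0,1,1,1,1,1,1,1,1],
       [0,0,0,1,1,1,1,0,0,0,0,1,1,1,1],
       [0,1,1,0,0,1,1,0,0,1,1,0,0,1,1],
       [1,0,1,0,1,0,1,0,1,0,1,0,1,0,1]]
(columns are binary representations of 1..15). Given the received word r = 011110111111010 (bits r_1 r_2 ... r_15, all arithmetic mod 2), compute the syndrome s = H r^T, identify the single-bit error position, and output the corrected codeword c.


s = (0, 1, 0, 1)^T, error position = 5, corrected codeword c = 011100111111010

Compute s = H r^T mod 2 one row at a time:
  s_1 = 1 + 1 + 1 + 1 + 1 + 0 + 1 + 0 = 6 ≡ 0 (mod 2).
  s_2 = 1 + 1 + 0 + 1 + 1 + 0 + 1 + 0 = 5 ≡ 1 (mod 2).
  s_3 = 1 + 1 + 0 + 1 + 1 + 1 + 1 + 0 = 6 ≡ 0 (mod 2).
  s_4 = 0 + 1 + 1 + 1 + 1 + 1 + 0 + 0 = 5 ≡ 1 (mod 2).
s = (0, 1, 0, 1)^T — this equals column 5 of H (binary 0101), so error is at position 5.
Correct: flip bit 5 of r = 011110111111010 to get c = 011100111111010.


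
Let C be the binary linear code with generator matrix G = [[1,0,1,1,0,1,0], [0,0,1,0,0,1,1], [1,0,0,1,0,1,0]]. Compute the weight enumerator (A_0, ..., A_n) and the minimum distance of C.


Weight distribution: A_0 = 1, A_1 = 1, A_2 = 1, A_3 = 3, A_4 = 2. Minimum distance d = 1.

Enumerate all 2^3 = 8 messages m ∈ F_2^3.
For each, compute codeword c = mG in F_2^7, then tally its weight.
  m = 000 → c = 0000000, weight = 0.
  m = 100 → c = 1011010, weight = 4.
  m = 010 → c = 0010011, weight = 3.
  m = 110 → c = 1001001, weight = 3.
  m = 001 → c = 1001010, weight = 3.
  m = 101 → c = 0010000, weight = 1.
  m = 011 → c = 1011001, weight = 4.
  m = 111 → c = 0000011, weight = 2.
Tally weights:
  weight 0: 1 codewords.
  weight 1: 1 codewords.
  weight 2: 1 codewords.
  weight 3: 3 codewords.
  weight 4: 2 codewords.
Minimum distance d = smallest w > 0 with A_w > 0 = 1.
Sanity: Σ A_w = 8 = 2^3 = 8 ✓.


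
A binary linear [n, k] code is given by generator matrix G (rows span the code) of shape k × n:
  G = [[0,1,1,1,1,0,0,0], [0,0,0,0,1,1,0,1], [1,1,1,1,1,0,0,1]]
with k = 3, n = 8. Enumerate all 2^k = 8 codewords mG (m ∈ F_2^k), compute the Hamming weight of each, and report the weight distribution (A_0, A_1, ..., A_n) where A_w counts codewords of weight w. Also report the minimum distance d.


Weight distribution: A_0 = 1, A_2 = 1, A_3 = 2, A_4 = 1, A_5 = 2, A_6 = 1. Minimum distance d = 2.

Enumerate all 2^3 = 8 messages m ∈ F_2^3.
For each, compute codeword c = mG in F_2^8, then tally its weight.
  m = 000 → c = 00000000, weight = 0.
  m = 100 → c = 01111000, weight = 4.
  m = 010 → c = 00001101, weight = 3.
  m = 110 → c = 01110101, weight = 5.
  m = 001 → c = 11111001, weight = 6.
  m = 101 → c = 10000001, weight = 2.
  m = 011 → c = 11110100, weight = 5.
  m = 111 → c = 10001100, weight = 3.
Tally weights:
  weight 0: 1 codewords.
  weight 2: 1 codewords.
  weight 3: 2 codewords.
  weight 4: 1 codewords.
  weight 5: 2 codewords.
  weight 6: 1 codewords.
Minimum distance d = smallest w > 0 with A_w > 0 = 2.
Sanity: Σ A_w = 8 = 2^3 = 8 ✓.


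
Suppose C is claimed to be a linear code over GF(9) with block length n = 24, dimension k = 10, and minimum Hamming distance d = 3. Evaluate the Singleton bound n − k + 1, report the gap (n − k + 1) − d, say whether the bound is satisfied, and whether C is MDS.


Singleton RHS = n − k + 1 = 15, slack = 12, bound satisfied, not MDS.

Singleton bound: d ≤ n − k + 1.
Here n = 24, k = 10, so n − k + 1 = 15.
Given d = 3, check d ≤ 15: YES.
Slack = (n − k + 1) − d = 12.
The code is NOT MDS (slack = 12 > 0).
Description: the claimed parameters are [24, 10, 3]_9; such a code would be non-MDS.


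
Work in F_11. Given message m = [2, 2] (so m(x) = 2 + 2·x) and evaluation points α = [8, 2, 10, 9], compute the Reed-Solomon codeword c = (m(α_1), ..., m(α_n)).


c = [7, 6, 0, 9]

Message polynomial: m(x) = 2 + 2·x (mod 11).
For each evaluation point α_i, compute m(α_i) mod 11:
  α_1 = 8: Horner steps 2 → 7, so m(8) = 7.
  α_2 = 2: Horner steps 2 → 6, so m(2) = 6.
  α_3 = 10: Horner steps 2 → 0, so m(10) = 0.
  α_4 = 9: Horner steps 2 → 9, so m(9) = 9.
Codeword c = [7, 6, 0, 9] ∈ F_11^4.


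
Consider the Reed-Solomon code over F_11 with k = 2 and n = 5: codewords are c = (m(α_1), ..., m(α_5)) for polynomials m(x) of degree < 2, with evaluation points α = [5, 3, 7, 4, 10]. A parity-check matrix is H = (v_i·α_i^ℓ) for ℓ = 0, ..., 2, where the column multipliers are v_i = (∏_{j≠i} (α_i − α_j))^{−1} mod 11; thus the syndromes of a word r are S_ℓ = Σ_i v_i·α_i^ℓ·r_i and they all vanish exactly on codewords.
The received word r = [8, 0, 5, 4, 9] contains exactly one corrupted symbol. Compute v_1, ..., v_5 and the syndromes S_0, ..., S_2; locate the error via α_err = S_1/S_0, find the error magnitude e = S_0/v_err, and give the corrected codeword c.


S = (1, 10, 1), error at position 5, error magnitude e = 3, c = [8, 0, 5, 4, 6].

Step 1: column multipliers v_i = (∏_{j≠i}(α_i − α_j))^{−1} mod 11.
  i = 1 (α = 5): (5−3)(5−7)(5−4)(5−10) = 2·(−2)·1·(−5) = 20 ≡ 9, so v_1 = 9^{−1} = 5 (mod 11).
  i = 2 (α = 3): (3−5)(3−7)(3−4)(3−10) = (−2)·(−4)·(−1)·(−7) = 56 ≡ 1, so v_2 = 1^{−1} = 1 (mod 11).
  i = 3 (α = 7): (7−5)(7−3)(7−4)(7−10) = 2·4·3·(−3) = −72 ≡ 5, so v_3 = 5^{−1} = 9 (mod 11).
  i = 4 (α = 4): (4−5)(4−3)(4−7)(4−10) = (−1)·1·(−3)·(−6) = −18 ≡ 4, so v_4 = 4^{−1} = 3 (mod 11).
  i = 5 (α = 10): (10−5)(10−3)(10−7)(10−4) = 5·7·3·6 = 630 ≡ 3, so v_5 = 3^{−1} = 4 (mod 11).
  v = [5, 1, 9, 3, 4].
Step 2: syndromes of r = [8, 0, 5, 4, 9] (all sums mod 11).
  S_0 = Σ v_i r_i = 5·8 + 1·0 + 9·5 + 3·4 + 4·9 = 133 ≡ 1.
  S_1 = Σ v_i α_i r_i = 5·5·8 + 1·3·0 + 9·7·5 + 3·4·4 + 4·10·9 = 923 ≡ 10.
  α_i^2 mod 11 = [3, 9, 5, 5, 1].
  S_2 = Σ v_i α_i^2 r_i = 5·3·8 + 1·9·0 + 9·5·5 + 3·5·4 + 4·1·9 = 441 ≡ 1.
  S = (1, 10, 1) ≠ 0, so r is not a codeword (an error is present).
Step 3: locate the error. For a single error e at position i, S_ℓ = v_i·e·α_i^ℓ, so α_err = S_1/S_0.
  S_0^{−1} = 1^{−1} = 1 (mod 11), so α_err = 10·1 = 10 ≡ 10 = α_5. Error position i = 5.
  Consistency check: S_2/S_1 = 1·10 = 10 ≡ 10 = α_err ✓ (single-error assumption holds).
Step 4: error magnitude e = S_0/v_5 = S_0·∏_{j≠5}(α_5 − α_j) = 1·3 = 3 ≡ 3 (mod 11).
Step 5: correct position 5: c_5 = r_5 − e = 9 − 3 ≡ 6 (mod 11). Hence c = [8, 0, 5, 4, 6].
  Check: interpolating c through the α_i gives m(x) = 10 + 4·x (degree < 2) with m(α_i) = c_i for every i, so c is indeed a codeword.


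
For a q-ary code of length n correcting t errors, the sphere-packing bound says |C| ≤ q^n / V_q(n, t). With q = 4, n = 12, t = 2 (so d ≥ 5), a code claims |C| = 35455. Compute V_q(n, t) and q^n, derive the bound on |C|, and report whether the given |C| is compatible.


V_q(n, t) = 631, q^n = 16777216, Hamming bound = 26588, |C| = 35455 > bound (violated).

Step 1: Compute V_q(n, t) = Σ_{j=0}^2 C(n, j) (q−1)^j.
  j = 0: C(12,0)·(3)^0 = 1·1 = 1.
  j = 1: C(12,1)·(3)^1 = 12·3 = 36.
  j = 2: C(12,2)·(3)^2 = 66·9 = 594.
  V_q(n, t) = 1 + 36 + 594 = 631.
Step 2: q^n = 4^12 = 16777216.
Step 3: Hamming bound ⌊q^n / V_q(n,t)⌋ = ⌊16777216/631⌋ = 26588.
Step 4: Compare |C| = 35455 to 26588: violated.
The claimed |C| lies above the Hamming bound, so no 4-ary code of length 12 with d ≥ 5 can have 35455 codewords.


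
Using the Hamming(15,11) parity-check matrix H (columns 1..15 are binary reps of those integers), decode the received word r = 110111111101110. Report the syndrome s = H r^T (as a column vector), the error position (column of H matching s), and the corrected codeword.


s = (0, 1, 1, 1)^T, error position = 7, corrected codeword c = 110111011101110

Compute s = H r^T mod 2 one row at a time:
  s_1 = 1 + 1 + 1 + 0 + 1 + 1 + 1 + 0 = 6 ≡ 0 (mod 2).
  s_2 = 1 + 1 + 1 + 1 + 1 + 1 + 1 + 0 = 7 ≡ 1 (mod 2).
  s_3 = 1 + 0 + 1 + 1 + 1 + 0 + 1 + 0 = 5 ≡ 1 (mod 2).
  s_4 = 1 + 0 + 1 + 1 + 1 + 0 + 1 + 0 = 5 ≡ 1 (mod 2).
s = (0, 1, 1, 1)^T — this equals column 7 of H (binary 0111), so error is at position 7.
Correct: flip bit 7 of r = 110111111101110 to get c = 110111011101110.


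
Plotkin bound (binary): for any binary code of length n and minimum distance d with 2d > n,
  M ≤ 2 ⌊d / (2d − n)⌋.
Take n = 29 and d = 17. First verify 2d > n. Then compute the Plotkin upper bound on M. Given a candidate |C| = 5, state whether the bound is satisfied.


Plotkin bound M ≤ 6; given |C| = 5 ≤ bound (satisfied).

Check applicability: 2d = 34, n = 29.
2d − n = 5 > 0, so Plotkin applies.
Compute d/(2d−n) = 17/5 ≈ 3.4000.
⌊d/(2d−n)⌋ = 3.
Plotkin bound: M ≤ 2·3 = 6.
Given |C| = 5, check: satisfied.
This |C| is below the Plotkin bound.


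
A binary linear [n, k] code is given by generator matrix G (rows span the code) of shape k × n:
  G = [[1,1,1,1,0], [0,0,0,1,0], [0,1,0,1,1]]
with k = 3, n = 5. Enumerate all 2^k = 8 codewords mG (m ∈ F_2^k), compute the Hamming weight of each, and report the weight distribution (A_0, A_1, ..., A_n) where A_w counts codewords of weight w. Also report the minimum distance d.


Weight distribution: A_0 = 1, A_1 = 1, A_2 = 1, A_3 = 3, A_4 = 2. Minimum distance d = 1.

Enumerate all 2^3 = 8 messages m ∈ F_2^3.
For each, compute codeword c = mG in F_2^5, then tally its weight.
  m = 000 → c = 00000, weight = 0.
  m = 100 → c = 11110, weight = 4.
  m = 010 → c = 00010, weight = 1.
  m = 110 → c = 11100, weight = 3.
  m = 001 → c = 01011, weight = 3.
  m = 101 → c = 10101, weight = 3.
  m = 011 → c = 01001, weight = 2.
  m = 111 → c = 10111, weight = 4.
Tally weights:
  weight 0: 1 codewords.
  weight 1: 1 codewords.
  weight 2: 1 codewords.
  weight 3: 3 codewords.
  weight 4: 2 codewords.
Minimum distance d = smallest w > 0 with A_w > 0 = 1.
Sanity: Σ A_w = 8 = 2^3 = 8 ✓.


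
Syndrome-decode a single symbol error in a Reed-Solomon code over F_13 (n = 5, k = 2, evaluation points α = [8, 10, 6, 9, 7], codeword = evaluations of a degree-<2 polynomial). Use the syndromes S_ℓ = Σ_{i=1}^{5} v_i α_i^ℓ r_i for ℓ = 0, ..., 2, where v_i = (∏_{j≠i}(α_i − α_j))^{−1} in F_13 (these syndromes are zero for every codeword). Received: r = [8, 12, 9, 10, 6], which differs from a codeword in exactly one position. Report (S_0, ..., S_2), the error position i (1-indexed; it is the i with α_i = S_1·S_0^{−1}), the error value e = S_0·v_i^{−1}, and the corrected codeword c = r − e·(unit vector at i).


S = (4, 11, 1), error at position 3, error magnitude e = 5, c = [8, 12, 4, 10, 6].

Step 1: column multipliers v_i = (∏_{j≠i}(α_i − α_j))^{−1} mod 13.
  i = 1 (α = 8): (8−10)(8−6)(8−9)(8−7) = (−2)·2·(−1)·1 = 4 ≡ 4, so v_1 = 4^{−1} = 10 (mod 13).
  i = 2 (α = 10): (10−8)(10−6)(10−9)(10−7) = 2·4·1·3 = 24 ≡ 11, so v_2 = 11^{−1} = 6 (mod 13).
  i = 3 (α = 6): (6−8)(6−10)(6−9)(6−7) = (−2)·(−4)·(−3)·(−1) = 24 ≡ 11, so v_3 = 11^{−1} = 6 (mod 13).
  i = 4 (α = 9): (9−8)(9−10)(9−6)(9−7) = 1·(−1)·3·2 = −6 ≡ 7, so v_4 = 7^{−1} = 2 (mod 13).
  i = 5 (α = 7): (7−8)(7−10)(7−6)(7−9) = (−1)·(−3)·1·(−2) = −6 ≡ 7, so v_5 = 7^{−1} = 2 (mod 13).
  v = [10, 6, 6, 2, 2].
Step 2: syndromes of r = [8, 12, 9, 10, 6] (all sums mod 13).
  S_0 = Σ v_i r_i = 10·8 + 6·12 + 6·9 + 2·10 + 2·6 = 238 ≡ 4.
  S_1 = Σ v_i α_i r_i = 10·8·8 + 6·10·12 + 6·6·9 + 2·9·10 + 2·7·6 = 1948 ≡ 11.
  α_i^2 mod 13 = [12, 9, 10, 3, 10].
  S_2 = Σ v_i α_i^2 r_i = 10·12·8 + 6·9·12 + 6·10·9 + 2·3·10 + 2·10·6 = 2328 ≡ 1.
  S = (4, 11, 1) ≠ 0, so r is not a codeword (an error is present).
Step 3: locate the error. For a single error e at position i, S_ℓ = v_i·e·α_i^ℓ, so α_err = S_1/S_0.
  S_0^{−1} = 4^{−1} = 10 (mod 13), so α_err = 11·10 = 110 ≡ 6 = α_3. Error position i = 3.
  Consistency check: S_2/S_1 = 1·6 = 6 ≡ 6 = α_err ✓ (single-error assumption holds).
Step 4: error magnitude e = S_0/v_3 = S_0·∏_{j≠3}(α_3 − α_j) = 4·11 = 44 ≡ 5 (mod 13).
Step 5: correct position 3: c_3 = r_3 − e = 9 − 5 ≡ 4 (mod 13). Hence c = [8, 12, 4, 10, 6].
  Check: interpolating c through the α_i gives m(x) = 5 + 2·x (degree < 2) with m(α_i) = c_i for every i, so c is indeed a codeword.


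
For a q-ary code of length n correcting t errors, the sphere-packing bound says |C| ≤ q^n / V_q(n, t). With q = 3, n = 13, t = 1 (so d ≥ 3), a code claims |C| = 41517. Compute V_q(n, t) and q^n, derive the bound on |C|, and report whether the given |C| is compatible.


V_q(n, t) = 27, q^n = 1594323, Hamming bound = 59049, |C| = 41517 ≤ bound (satisfied).

Step 1: Compute V_q(n, t) = Σ_{j=0}^1 C(n, j) (q−1)^j.
  j = 0: C(13,0)·(2)^0 = 1·1 = 1.
  j = 1: C(13,1)·(2)^1 = 13·2 = 26.
  V_q(n, t) = 1 + 26 = 27.
Step 2: q^n = 3^13 = 1594323.
Step 3: Hamming bound ⌊q^n / V_q(n,t)⌋ = ⌊1594323/27⌋ = 59049.
Step 4: Compare |C| = 41517 to 59049: satisfied.
The claimed |C| lies below the Hamming bound.


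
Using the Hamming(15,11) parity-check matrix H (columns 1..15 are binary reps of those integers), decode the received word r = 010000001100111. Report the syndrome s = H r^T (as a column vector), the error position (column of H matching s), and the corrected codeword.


s = (1, 1, 0, 1)^T, error position = 13, corrected codeword c = 010000001100011

Compute s = H r^T mod 2 one row at a time:
  s_1 = 0 + 1 + 1 + 0 + 0 + 1 + 1 + 1 = 5 ≡ 1 (mod 2).
  s_2 = 0 + 0 + 0 + 0 + 0 + 1 + 1 + 1 = 3 ≡ 1 (mod 2).
  s_3 = 1 + 0 + 0 + 0 + 1 + 0 + 1 + 1 = 4 ≡ 0 (mod 2).
  s_4 = 0 + 0 + 0 + 0 + 1 + 0 + 1 + 1 = 3 ≡ 1 (mod 2).
s = (1, 1, 0, 1)^T — this equals column 13 of H (binary 1101), so error is at position 13.
Correct: flip bit 13 of r = 010000001100111 to get c = 010000001100011.


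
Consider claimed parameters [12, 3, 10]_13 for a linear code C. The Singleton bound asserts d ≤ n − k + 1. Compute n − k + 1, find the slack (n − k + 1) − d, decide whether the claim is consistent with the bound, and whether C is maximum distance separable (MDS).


Singleton RHS = n − k + 1 = 10, slack = 0, bound satisfied, MDS.

Singleton bound: d ≤ n − k + 1.
Here n = 12, k = 3, so n − k + 1 = 10.
Given d = 10, check d ≤ 10: YES.
Slack = (n − k + 1) − d = 0.
The code is MDS (slack = 0).
Description: the claimed parameters are [12, 3, 10]_13; such a code would be MDS (meets Singleton bound).


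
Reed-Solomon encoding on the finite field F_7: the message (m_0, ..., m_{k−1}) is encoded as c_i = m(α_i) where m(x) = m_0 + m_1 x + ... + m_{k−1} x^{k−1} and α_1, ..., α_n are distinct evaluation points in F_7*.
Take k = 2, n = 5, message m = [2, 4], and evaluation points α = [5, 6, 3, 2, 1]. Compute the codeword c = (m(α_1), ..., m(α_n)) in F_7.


c = [1, 5, 0, 3, 6]

Message polynomial: m(x) = 2 + 4·x (mod 7).
For each evaluation point α_i, compute m(α_i) mod 7:
  α_1 = 5: Horner steps 4 → 1, so m(5) = 1.
  α_2 = 6: Horner steps 4 → 5, so m(6) = 5.
  α_3 = 3: Horner steps 4 → 0, so m(3) = 0.
  α_4 = 2: Horner steps 4 → 3, so m(2) = 3.
  α_5 = 1: Horner steps 4 → 6, so m(1) = 6.
Codeword c = [1, 5, 0, 3, 6] ∈ F_7^5.


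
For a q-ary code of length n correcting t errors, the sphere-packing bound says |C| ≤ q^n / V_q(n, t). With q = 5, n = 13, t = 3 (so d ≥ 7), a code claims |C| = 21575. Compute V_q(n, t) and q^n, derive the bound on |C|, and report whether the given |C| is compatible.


V_q(n, t) = 19605, q^n = 1220703125, Hamming bound = 62264, |C| = 21575 ≤ bound (satisfied).

Step 1: Compute V_q(n, t) = Σ_{j=0}^3 C(n, j) (q−1)^j.
  j = 0: C(13,0)·(4)^0 = 1·1 = 1.
  j = 1: C(13,1)·(4)^1 = 13·4 = 52.
  j = 2: C(13,2)·(4)^2 = 78·16 = 1248.
  j = 3: C(13,3)·(4)^3 = 286·64 = 18304.
  V_q(n, t) = 1 + 52 + 1248 + 18304 = 19605.
Step 2: q^n = 5^13 = 1220703125.
Step 3: Hamming bound ⌊q^n / V_q(n,t)⌋ = ⌊1220703125/19605⌋ = 62264.
Step 4: Compare |C| = 21575 to 62264: satisfied.
The claimed |C| lies below the Hamming bound.


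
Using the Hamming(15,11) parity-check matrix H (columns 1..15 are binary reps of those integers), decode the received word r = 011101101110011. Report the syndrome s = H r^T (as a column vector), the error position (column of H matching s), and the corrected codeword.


s = (1, 1, 0, 1)^T, error position = 13, corrected codeword c = 011101101110111

Compute s = H r^T mod 2 one row at a time:
  s_1 = 0 + 1 + 1 + 1 + 0 + 0 + 1 + 1 = 5 ≡ 1 (mod 2).
  s_2 = 1 + 0 + 1 + 1 + 0 + 0 + 1 + 1 = 5 ≡ 1 (mod 2).
  s_3 = 1 + 1 + 1 + 1 + 1 + 1 + 1 + 1 = 8 ≡ 0 (mod 2).
  s_4 = 0 + 1 + 0 + 1 + 1 + 1 + 0 + 1 = 5 ≡ 1 (mod 2).
s = (1, 1, 0, 1)^T — this equals column 13 of H (binary 1101), so error is at position 13.
Correct: flip bit 13 of r = 011101101110011 to get c = 011101101110111.


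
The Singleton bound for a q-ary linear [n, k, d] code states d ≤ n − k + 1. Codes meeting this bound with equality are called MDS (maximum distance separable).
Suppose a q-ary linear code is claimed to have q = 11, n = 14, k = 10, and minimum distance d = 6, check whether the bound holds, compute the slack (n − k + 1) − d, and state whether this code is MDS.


Singleton RHS = n − k + 1 = 5, slack = -1, bound violated (no such code; not MDS).

Singleton bound: d ≤ n − k + 1.
Here n = 14, k = 10, so n − k + 1 = 5.
Given d = 6, check d ≤ 5: NO.
Slack = (n − k + 1) − d = -1.
The slack is negative: d = 6 exceeds n − k + 1 = 5 by 1, so the Singleton bound is violated and no linear [14, 10, 6]_11 code can exist. In particular it is not MDS (MDS requires d = n − k + 1 exactly).
Description: the claimed parameters are [14, 10, 6]_11; such a code would be impossible (violates the Singleton bound).


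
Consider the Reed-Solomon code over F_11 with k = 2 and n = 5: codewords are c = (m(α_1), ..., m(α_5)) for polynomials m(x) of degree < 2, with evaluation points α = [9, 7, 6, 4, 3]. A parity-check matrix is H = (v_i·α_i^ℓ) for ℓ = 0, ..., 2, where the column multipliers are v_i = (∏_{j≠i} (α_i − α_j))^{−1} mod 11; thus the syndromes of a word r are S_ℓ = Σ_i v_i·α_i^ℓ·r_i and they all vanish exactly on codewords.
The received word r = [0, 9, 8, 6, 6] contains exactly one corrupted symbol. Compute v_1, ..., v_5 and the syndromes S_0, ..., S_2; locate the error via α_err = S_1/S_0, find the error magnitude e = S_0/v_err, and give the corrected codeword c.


S = (2, 6, 7), error at position 5, error magnitude e = 1, c = [0, 9, 8, 6, 5].

Step 1: column multipliers v_i = (∏_{j≠i}(α_i − α_j))^{−1} mod 11.
  i = 1 (α = 9): (9−7)(9−6)(9−4)(9−3) = 2·3·5·6 = 180 ≡ 4, so v_1 = 4^{−1} = 3 (mod 11).
  i = 2 (α = 7): (7−9)(7−6)(7−4)(7−3) = (−2)·1·3·4 = −24 ≡ 9, so v_2 = 9^{−1} = 5 (mod 11).
  i = 3 (α = 6): (6−9)(6−7)(6−4)(6−3) = (−3)·(−1)·2·3 = 18 ≡ 7, so v_3 = 7^{−1} = 8 (mod 11).
  i = 4 (α = 4): (4−9)(4−7)(4−6)(4−3) = (−5)·(−3)·(−2)·1 = −30 ≡ 3, so v_4 = 3^{−1} = 4 (mod 11).
  i = 5 (α = 3): (3−9)(3−7)(3−6)(3−4) = (−6)·(−4)·(−3)·(−1) = 72 ≡ 6, so v_5 = 6^{−1} = 2 (mod 11).
  v = [3, 5, 8, 4, 2].
Step 2: syndromes of r = [0, 9, 8, 6, 6] (all sums mod 11).
  S_0 = Σ v_i r_i = 3·0 + 5·9 + 8·8 + 4·6 + 2·6 = 145 ≡ 2.
  S_1 = Σ v_i α_i r_i = 3·9·0 + 5·7·9 + 8·6·8 + 4·4·6 + 2·3·6 = 831 ≡ 6.
  α_i^2 mod 11 = [4, 5, 3, 5, 9].
  S_2 = Σ v_i α_i^2 r_i = 3·4·0 + 5·5·9 + 8·3·8 + 4·5·6 + 2·9·6 = 645 ≡ 7.
  S = (2, 6, 7) ≠ 0, so r is not a codeword (an error is present).
Step 3: locate the error. For a single error e at position i, S_ℓ = v_i·e·α_i^ℓ, so α_err = S_1/S_0.
  S_0^{−1} = 2^{−1} = 6 (mod 11), so α_err = 6·6 = 36 ≡ 3 = α_5. Error position i = 5.
  Consistency check: S_2/S_1 = 7·2 = 14 ≡ 3 = α_err ✓ (single-error assumption holds).
Step 4: error magnitude e = S_0/v_5 = S_0·∏_{j≠5}(α_5 − α_j) = 2·6 = 12 ≡ 1 (mod 11).
Step 5: correct position 5: c_5 = r_5 − e = 6 − 1 ≡ 5 (mod 11). Hence c = [0, 9, 8, 6, 5].
  Check: interpolating c through the α_i gives m(x) = 2 + 1·x (degree < 2) with m(α_i) = c_i for every i, so c is indeed a codeword.


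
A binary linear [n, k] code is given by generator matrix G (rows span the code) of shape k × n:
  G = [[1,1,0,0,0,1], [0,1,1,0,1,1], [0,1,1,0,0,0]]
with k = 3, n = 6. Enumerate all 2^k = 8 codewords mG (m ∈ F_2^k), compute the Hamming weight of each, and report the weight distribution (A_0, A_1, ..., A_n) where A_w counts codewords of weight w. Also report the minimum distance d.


Weight distribution: A_0 = 1, A_2 = 2, A_3 = 4, A_4 = 1. Minimum distance d = 2.

Enumerate all 2^3 = 8 messages m ∈ F_2^3.
For each, compute codeword c = mG in F_2^6, then tally its weight.
  m = 000 → c = 000000, weight = 0.
  m = 100 → c = 110001, weight = 3.
  m = 010 → c = 011011, weight = 4.
  m = 110 → c = 101010, weight = 3.
  m = 001 → c = 011000, weight = 2.
  m = 101 → c = 101001, weight = 3.
  m = 011 → c = 000011, weight = 2.
  m = 111 → c = 110010, weight = 3.
Tally weights:
  weight 0: 1 codewords.
  weight 2: 2 codewords.
  weight 3: 4 codewords.
  weight 4: 1 codewords.
Minimum distance d = smallest w > 0 with A_w > 0 = 2.
Sanity: Σ A_w = 8 = 2^3 = 8 ✓.


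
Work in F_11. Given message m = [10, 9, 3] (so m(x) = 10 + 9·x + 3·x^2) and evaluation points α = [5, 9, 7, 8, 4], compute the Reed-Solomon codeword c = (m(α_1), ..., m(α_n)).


c = [9, 4, 0, 10, 6]

Message polynomial: m(x) = 10 + 9·x + 3·x^2 (mod 11).
For each evaluation point α_i, compute m(α_i) mod 11:
  α_1 = 5: Horner steps 3 → 2 → 9, so m(5) = 9.
  α_2 = 9: Horner steps 3 → 3 → 4, so m(9) = 4.
  α_3 = 7: Horner steps 3 → 8 → 0, so m(7) = 0.
  α_4 = 8: Horner steps 3 → 0 → 10, so m(8) = 10.
  α_5 = 4: Horner steps 3 → 10 → 6, so m(4) = 6.
Codeword c = [9, 4, 0, 10, 6] ∈ F_11^5.


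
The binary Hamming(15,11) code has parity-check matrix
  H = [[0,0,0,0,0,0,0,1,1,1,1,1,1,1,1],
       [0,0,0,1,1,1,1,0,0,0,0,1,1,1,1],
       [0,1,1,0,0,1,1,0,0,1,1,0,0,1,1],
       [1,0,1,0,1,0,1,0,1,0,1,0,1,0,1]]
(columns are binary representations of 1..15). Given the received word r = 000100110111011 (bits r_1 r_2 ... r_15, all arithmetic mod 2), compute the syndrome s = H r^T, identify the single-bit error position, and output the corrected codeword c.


s = (0, 1, 1, 1)^T, error position = 7, corrected codeword c = 000100010111011

Compute s = H r^T mod 2 one row at a time:
  s_1 = 1 + 0 + 1 + 1 + 1 + 0 + 1 + 1 = 6 ≡ 0 (mod 2).
  s_2 = 1 + 0 + 0 + 1 + 1 + 0 + 1 + 1 = 5 ≡ 1 (mod 2).
  s_3 = 0 + 0 + 0 + 1 + 1 + 1 + 1 + 1 = 5 ≡ 1 (mod 2).
  s_4 = 0 + 0 + 0 + 1 + 0 + 1 + 0 + 1 = 3 ≡ 1 (mod 2).
s = (0, 1, 1, 1)^T — this equals column 7 of H (binary 0111), so error is at position 7.
Correct: flip bit 7 of r = 000100110111011 to get c = 000100010111011.


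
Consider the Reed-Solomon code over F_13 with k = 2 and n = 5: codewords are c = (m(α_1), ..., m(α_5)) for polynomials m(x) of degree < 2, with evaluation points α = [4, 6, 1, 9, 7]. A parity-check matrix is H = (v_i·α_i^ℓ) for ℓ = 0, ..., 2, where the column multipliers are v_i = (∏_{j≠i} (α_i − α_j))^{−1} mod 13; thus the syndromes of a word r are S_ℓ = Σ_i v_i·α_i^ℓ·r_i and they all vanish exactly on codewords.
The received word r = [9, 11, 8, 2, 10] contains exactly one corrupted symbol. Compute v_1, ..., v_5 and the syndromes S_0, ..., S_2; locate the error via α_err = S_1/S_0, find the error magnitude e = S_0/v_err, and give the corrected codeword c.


S = (9, 2, 12), error at position 2, error magnitude e = 10, c = [9, 1, 8, 2, 10].

Step 1: column multipliers v_i = (∏_{j≠i}(α_i − α_j))^{−1} mod 13.
  i = 1 (α = 4): (4−6)(4−1)(4−9)(4−7) = (−2)·3·(−5)·(−3) = −90 ≡ 1, so v_1 = 1^{−1} = 1 (mod 13).
  i = 2 (α = 6): (6−4)(6−1)(6−9)(6−7) = 2·5·(−3)·(−1) = 30 ≡ 4, so v_2 = 4^{−1} = 10 (mod 13).
  i = 3 (α = 1): (1−4)(1−6)(1−9)(1−7) = (−3)·(−5)·(−8)·(−6) = 720 ≡ 5, so v_3 = 5^{−1} = 8 (mod 13).
  i = 4 (α = 9): (9−4)(9−6)(9−1)(9−7) = 5·3·8·2 = 240 ≡ 6, so v_4 = 6^{−1} = 11 (mod 13).
  i = 5 (α = 7): (7−4)(7−6)(7−1)(7−9) = 3·1·6·(−2) = −36 ≡ 3, so v_5 = 3^{−1} = 9 (mod 13).
  v = [1, 10, 8, 11, 9].
Step 2: syndromes of r = [9, 11, 8, 2, 10] (all sums mod 13).
  S_0 = Σ v_i r_i = 1·9 + 10·11 + 8·8 + 11·2 + 9·10 = 295 ≡ 9.
  S_1 = Σ v_i α_i r_i = 1·4·9 + 10·6·11 + 8·1·8 + 11·9·2 + 9·7·10 = 1588 ≡ 2.
  α_i^2 mod 13 = [3, 10, 1, 3, 10].
  S_2 = Σ v_i α_i^2 r_i = 1·3·9 + 10·10·11 + 8·1·8 + 11·3·2 + 9·10·10 = 2157 ≡ 12.
  S = (9, 2, 12) ≠ 0, so r is not a codeword (an error is present).
Step 3: locate the error. For a single error e at position i, S_ℓ = v_i·e·α_i^ℓ, so α_err = S_1/S_0.
  S_0^{−1} = 9^{−1} = 3 (mod 13), so α_err = 2·3 = 6 ≡ 6 = α_2. Error position i = 2.
  Consistency check: S_2/S_1 = 12·7 = 84 ≡ 6 = α_err ✓ (single-error assumption holds).
Step 4: error magnitude e = S_0/v_2 = S_0·∏_{j≠2}(α_2 − α_j) = 9·4 = 36 ≡ 10 (mod 13).
Step 5: correct position 2: c_2 = r_2 − e = 11 − 10 ≡ 1 (mod 13). Hence c = [9, 1, 8, 2, 10].
  Check: interpolating c through the α_i gives m(x) = 12 + 9·x (degree < 2) with m(α_i) = c_i for every i, so c is indeed a codeword.


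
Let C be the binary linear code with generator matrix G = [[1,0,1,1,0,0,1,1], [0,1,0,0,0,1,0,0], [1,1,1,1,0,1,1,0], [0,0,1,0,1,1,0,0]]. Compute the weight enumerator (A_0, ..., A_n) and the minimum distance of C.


Weight distribution: A_0 = 1, A_1 = 1, A_2 = 1, A_3 = 3, A_4 = 3, A_5 = 3, A_6 = 3, A_7 = 1. Minimum distance d = 1.

Enumerate all 2^4 = 16 messages m ∈ F_2^4.
For each, compute codeword c = mG in F_2^8, then tally its weight.
  m = 0000 → c = 00000000, weight = 0.
  m = 1000 → c = 10110011, weight = 5.
  m = 0100 → c = 01000100, weight = 2.
  m = 1100 → c = 11110111, weight = 7.
  m = 0010 → c = 11110110, weight = 6.
  m = 1010 → c = 01000101, weight = 3.
  m = 0110 → c = 10110010, weight = 4.
  m = 1110 → c = 00000001, weight = 1.
  m = 0001 → c = 00101100, weight = 3.
  m = 1001 → c = 10011111, weight = 6.
  m = 0101 → c = 01101000, weight = 3.
  m = 1101 → c = 11011011, weight = 6.
  m = 0011 → c = 11011010, weight = 5.
  m = 1011 → c = 01101001, weight = 4.
  m = 0111 → c = 10011110, weight = 5.
  m = 1111 → c = 00101101, weight = 4.
Tally weights:
  weight 0: 1 codewords.
  weight 1: 1 codewords.
  weight 2: 1 codewords.
  weight 3: 3 codewords.
  weight 4: 3 codewords.
  weight 5: 3 codewords.
  weight 6: 3 codewords.
  weight 7: 1 codewords.
Minimum distance d = smallest w > 0 with A_w > 0 = 1.
Sanity: Σ A_w = 16 = 2^4 = 16 ✓.


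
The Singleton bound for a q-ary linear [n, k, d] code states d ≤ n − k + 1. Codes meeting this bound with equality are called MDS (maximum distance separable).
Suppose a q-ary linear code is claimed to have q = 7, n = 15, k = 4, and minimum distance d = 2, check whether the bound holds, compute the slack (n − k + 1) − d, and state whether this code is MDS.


Singleton RHS = n − k + 1 = 12, slack = 10, bound satisfied, not MDS.

Singleton bound: d ≤ n − k + 1.
Here n = 15, k = 4, so n − k + 1 = 12.
Given d = 2, check d ≤ 12: YES.
Slack = (n − k + 1) − d = 10.
The code is NOT MDS (slack = 10 > 0).
Description: the claimed parameters are [15, 4, 2]_7; such a code would be non-MDS.


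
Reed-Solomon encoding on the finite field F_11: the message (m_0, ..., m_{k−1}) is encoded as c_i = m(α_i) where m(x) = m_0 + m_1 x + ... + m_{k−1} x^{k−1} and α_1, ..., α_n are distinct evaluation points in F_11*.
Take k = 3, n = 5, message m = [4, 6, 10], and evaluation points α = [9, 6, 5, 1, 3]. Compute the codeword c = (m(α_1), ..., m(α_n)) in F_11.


c = [10, 4, 9, 9, 2]

Message polynomial: m(x) = 4 + 6·x + 10·x^2 (mod 11).
For each evaluation point α_i, compute m(α_i) mod 11:
  α_1 = 9: Horner steps 10 → 8 → 10, so m(9) = 10.
  α_2 = 6: Horner steps 10 → 0 → 4, so m(6) = 4.
  α_3 = 5: Horner steps 10 → 1 → 9, so m(5) = 9.
  α_4 = 1: Horner steps 10 → 5 → 9, so m(1) = 9.
  α_5 = 3: Horner steps 10 → 3 → 2, so m(3) = 2.
Codeword c = [10, 4, 9, 9, 2] ∈ F_11^5.


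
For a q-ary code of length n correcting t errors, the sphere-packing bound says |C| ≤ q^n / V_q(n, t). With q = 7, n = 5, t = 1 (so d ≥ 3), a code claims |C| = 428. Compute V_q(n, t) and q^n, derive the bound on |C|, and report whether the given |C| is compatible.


V_q(n, t) = 31, q^n = 16807, Hamming bound = 542, |C| = 428 ≤ bound (satisfied).

Step 1: Compute V_q(n, t) = Σ_{j=0}^1 C(n, j) (q−1)^j.
  j = 0: C(5,0)·(6)^0 = 1·1 = 1.
  j = 1: C(5,1)·(6)^1 = 5·6 = 30.
  V_q(n, t) = 1 + 30 = 31.
Step 2: q^n = 7^5 = 16807.
Step 3: Hamming bound ⌊q^n / V_q(n,t)⌋ = ⌊16807/31⌋ = 542.
Step 4: Compare |C| = 428 to 542: satisfied.
The claimed |C| lies below the Hamming bound.


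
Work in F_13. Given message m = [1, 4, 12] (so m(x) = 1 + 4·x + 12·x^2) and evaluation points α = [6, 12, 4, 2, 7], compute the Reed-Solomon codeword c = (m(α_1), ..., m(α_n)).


c = [2, 9, 1, 5, 6]

Message polynomial: m(x) = 1 + 4·x + 12·x^2 (mod 13).
For each evaluation point α_i, compute m(α_i) mod 13:
  α_1 = 6: Horner steps 12 → 11 → 2, so m(6) = 2.
  α_2 = 12: Horner steps 12 → 5 → 9, so m(12) = 9.
  α_3 = 4: Horner steps 12 → 0 → 1, so m(4) = 1.
  α_4 = 2: Horner steps 12 → 2 → 5, so m(2) = 5.
  α_5 = 7: Horner steps 12 → 10 → 6, so m(7) = 6.
Codeword c = [2, 9, 1, 5, 6] ∈ F_13^5.


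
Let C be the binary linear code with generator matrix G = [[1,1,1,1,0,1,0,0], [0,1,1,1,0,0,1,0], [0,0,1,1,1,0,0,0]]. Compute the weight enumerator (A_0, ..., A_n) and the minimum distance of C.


Weight distribution: A_0 = 1, A_3 = 3, A_4 = 2, A_5 = 1, A_6 = 1. Minimum distance d = 3.

Enumerate all 2^3 = 8 messages m ∈ F_2^3.
For each, compute codeword c = mG in F_2^8, then tally its weight.
  m = 000 → c = 00000000, weight = 0.
  m = 100 → c = 11110100, weight = 5.
  m = 010 → c = 01110010, weight = 4.
  m = 110 → c = 10000110, weight = 3.
  m = 001 → c = 00111000, weight = 3.
  m = 101 → c = 11001100, weight = 4.
  m = 011 → c = 01001010, weight = 3.
  m = 111 → c = 10111110, weight = 6.
Tally weights:
  weight 0: 1 codewords.
  weight 3: 3 codewords.
  weight 4: 2 codewords.
  weight 5: 1 codewords.
  weight 6: 1 codewords.
Minimum distance d = smallest w > 0 with A_w > 0 = 3.
Sanity: Σ A_w = 8 = 2^3 = 8 ✓.


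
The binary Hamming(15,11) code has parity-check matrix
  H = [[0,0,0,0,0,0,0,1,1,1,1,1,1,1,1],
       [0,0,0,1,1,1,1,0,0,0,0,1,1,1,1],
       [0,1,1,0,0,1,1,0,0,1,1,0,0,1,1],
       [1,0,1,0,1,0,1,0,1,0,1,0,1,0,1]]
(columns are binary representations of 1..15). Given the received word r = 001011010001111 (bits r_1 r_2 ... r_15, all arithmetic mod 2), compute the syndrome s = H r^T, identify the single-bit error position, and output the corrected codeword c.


s = (1, 0, 0, 0)^T, error position = 8, corrected codeword c = 001011000001111

Compute s = H r^T mod 2 one row at a time:
  s_1 = 1 + 0 + 0 + 0 + 1 + 1 + 1 + 1 = 5 ≡ 1 (mod 2).
  s_2 = 0 + 1 + 1 + 0 + 1 + 1 + 1 + 1 = 6 ≡ 0 (mod 2).
  s_3 = 0 + 1 + 1 + 0 + 0 + 0 + 1 + 1 = 4 ≡ 0 (mod 2).
  s_4 = 0 + 1 + 1 + 0 + 0 + 0 + 1 + 1 = 4 ≡ 0 (mod 2).
s = (1, 0, 0, 0)^T — this equals column 8 of H (binary 1000), so error is at position 8.
Correct: flip bit 8 of r = 001011010001111 to get c = 001011000001111.


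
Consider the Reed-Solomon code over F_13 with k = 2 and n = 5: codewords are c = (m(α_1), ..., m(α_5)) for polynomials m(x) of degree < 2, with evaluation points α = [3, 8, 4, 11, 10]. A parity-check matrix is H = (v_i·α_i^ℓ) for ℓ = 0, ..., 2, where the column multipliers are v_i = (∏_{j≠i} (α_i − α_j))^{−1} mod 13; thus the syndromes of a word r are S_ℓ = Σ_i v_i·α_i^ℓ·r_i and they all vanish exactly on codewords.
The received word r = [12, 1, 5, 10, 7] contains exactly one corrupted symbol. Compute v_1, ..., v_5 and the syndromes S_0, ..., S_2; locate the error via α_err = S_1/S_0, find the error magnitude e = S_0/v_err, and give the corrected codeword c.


S = (3, 12, 9), error at position 3, error magnitude e = 3, c = [12, 1, 2, 10, 7].

Step 1: column multipliers v_i = (∏_{j≠i}(α_i − α_j))^{−1} mod 13.
  i = 1 (α = 3): (3−8)(3−4)(3−11)(3−10) = (−5)·(−1)·(−8)·(−7) = 280 ≡ 7, so v_1 = 7^{−1} = 2 (mod 13).
  i = 2 (α = 8): (8−3)(8−4)(8−11)(8−10) = 5·4·(−3)·(−2) = 120 ≡ 3, so v_2 = 3^{−1} = 9 (mod 13).
  i = 3 (α = 4): (4−3)(4−8)(4−11)(4−10) = 1·(−4)·(−7)·(−6) = −168 ≡ 1, so v_3 = 1^{−1} = 1 (mod 13).
  i = 4 (α = 11): (11−3)(11−8)(11−4)(11−10) = 8·3·7·1 = 168 ≡ 12, so v_4 = 12^{−1} = 12 (mod 13).
  i = 5 (α = 10): (10−3)(10−8)(10−4)(10−11) = 7·2·6·(−1) = −84 ≡ 7, so v_5 = 7^{−1} = 2 (mod 13).
  v = [2, 9, 1, 12, 2].
Step 2: syndromes of r = [12, 1, 5, 10, 7] (all sums mod 13).
  S_0 = Σ v_i r_i = 2·12 + 9·1 + 1·5 + 12·10 + 2·7 = 172 ≡ 3.
  S_1 = Σ v_i α_i r_i = 2·3·12 + 9·8·1 + 1·4·5 + 12·11·10 + 2·10·7 = 1624 ≡ 12.
  α_i^2 mod 13 = [9, 12, 3, 4, 9].
  S_2 = Σ v_i α_i^2 r_i = 2·9·12 + 9·12·1 + 1·3·5 + 12·4·10 + 2·9·7 = 945 ≡ 9.
  S = (3, 12, 9) ≠ 0, so r is not a codeword (an error is present).
Step 3: locate the error. For a single error e at position i, S_ℓ = v_i·e·α_i^ℓ, so α_err = S_1/S_0.
  S_0^{−1} = 3^{−1} = 9 (mod 13), so α_err = 12·9 = 108 ≡ 4 = α_3. Error position i = 3.
  Consistency check: S_2/S_1 = 9·12 = 108 ≡ 4 = α_err ✓ (single-error assumption holds).
Step 4: error magnitude e = S_0/v_3 = S_0·∏_{j≠3}(α_3 − α_j) = 3·1 = 3 ≡ 3 (mod 13).
Step 5: correct position 3: c_3 = r_3 − e = 5 − 3 ≡ 2 (mod 13). Hence c = [12, 1, 2, 10, 7].
  Check: interpolating c through the α_i gives m(x) = 3 + 3·x (degree < 2) with m(α_i) = c_i for every i, so c is indeed a codeword.
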